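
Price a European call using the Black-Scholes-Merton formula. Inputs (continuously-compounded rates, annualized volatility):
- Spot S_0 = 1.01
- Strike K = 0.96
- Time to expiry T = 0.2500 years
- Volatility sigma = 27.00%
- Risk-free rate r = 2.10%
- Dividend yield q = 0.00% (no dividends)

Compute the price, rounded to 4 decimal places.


Answer: Price = 0.0849

Derivation:
d1 = (ln(S/K) + (r - q + 0.5*sigma^2) * T) / (sigma * sqrt(T)) = 0.48248019
d2 = d1 - sigma * sqrt(T) = 0.34748019
exp(-rT) = 0.99476376; exp(-qT) = 1.00000000
C = S_0 * exp(-qT) * N(d1) - K * exp(-rT) * N(d2)
N(d1) = 0.68526757; N(d2) = 0.63588470
C = 1.0100 * 1.00000000 * 0.68526757 - 0.9600 * 0.99476376 * 0.63588470 = 0.0849


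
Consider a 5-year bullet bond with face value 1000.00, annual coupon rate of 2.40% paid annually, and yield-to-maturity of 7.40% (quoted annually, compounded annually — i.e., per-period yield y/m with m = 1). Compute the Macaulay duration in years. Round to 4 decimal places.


Answer: Macaulay duration = 4.7383 years

Derivation:
Coupon per period c = face * coupon_rate / m = 24.000000
Periods per year m = 1; per-period yield y/m = 0.074000
Number of cashflows N = 5
Cashflows (t years, CF_t, discount factor 1/(1+y/m)^(m*t), PV):
  t = 1.0000: CF_t = 24.000000, DF = 0.931099, PV = 22.346369
  t = 2.0000: CF_t = 24.000000, DF = 0.866945, PV = 20.806675
  t = 3.0000: CF_t = 24.000000, DF = 0.807211, PV = 19.373068
  t = 4.0000: CF_t = 24.000000, DF = 0.751593, PV = 18.038238
  t = 5.0000: CF_t = 1024.000000, DF = 0.699808, PV = 716.602881
Price P = sum_t PV_t = 797.167230
Macaulay numerator sum_t t * PV_t:
  t * PV_t at t = 1.0000: 22.346369
  t * PV_t at t = 2.0000: 41.613350
  t * PV_t at t = 3.0000: 58.119203
  t * PV_t at t = 4.0000: 72.152953
  t * PV_t at t = 5.0000: 3583.014405
Macaulay duration D = (sum_t t * PV_t) / P = 3777.246279 / 797.167230 = 4.738336


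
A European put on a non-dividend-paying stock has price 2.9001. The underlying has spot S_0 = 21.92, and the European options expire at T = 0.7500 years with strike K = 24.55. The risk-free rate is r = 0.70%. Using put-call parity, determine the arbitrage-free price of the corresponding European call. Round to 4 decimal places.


Put-call parity: C - P = S_0 * exp(-qT) - K * exp(-rT).
S_0 * exp(-qT) = 21.9200 * 1.00000000 = 21.92000000
K * exp(-rT) = 24.5500 * 0.99476376 = 24.42145024
C = P + S*exp(-qT) - K*exp(-rT)
C = 2.9001 + 21.92000000 - 24.42145024 = 0.3986

Answer: Call price = 0.3986


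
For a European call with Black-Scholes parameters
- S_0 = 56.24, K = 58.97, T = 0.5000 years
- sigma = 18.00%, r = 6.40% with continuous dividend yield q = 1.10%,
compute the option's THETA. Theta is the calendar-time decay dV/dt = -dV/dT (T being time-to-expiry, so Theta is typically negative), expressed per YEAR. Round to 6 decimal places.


Answer: Theta = -4.040939

Derivation:
d1 = -0.1005709530; d2 = -0.2278501736
phi(d1) = 0.3969298193; exp(-qT) = 0.9945150973; exp(-rT) = 0.9685065821
Theta = -S*exp(-qT)*phi(d1)*sigma/(2*sqrt(T)) - r*K*exp(-rT)*N(d2) + q*S*exp(-qT)*N(d1)
N(d1) = 0.4599455280; N(d2) = 0.4098813598; sqrt(T) = 0.7071067812
Term 1 = -56.2400 * 0.9945150973 * 0.3969298193 * 0.1800 / (2 * 0.7071067812) = -2.8257121960
Term 2 = -0.0640 * 58.9700 * 0.9685065821 * 0.4098813598 = -1.4982070856
Term 3 = 0.0110 * 56.2400 * 0.9945150973 * 0.4599455280 = 0.2829800234
Theta = -2.8257121960 + (-1.4982070856) + (0.2829800234) = -4.040939


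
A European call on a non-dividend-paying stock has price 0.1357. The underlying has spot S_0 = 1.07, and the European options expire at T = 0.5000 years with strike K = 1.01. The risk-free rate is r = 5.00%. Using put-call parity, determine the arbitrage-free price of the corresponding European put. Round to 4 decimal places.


Answer: Put price = 0.0508

Derivation:
Put-call parity: C - P = S_0 * exp(-qT) - K * exp(-rT).
S_0 * exp(-qT) = 1.0700 * 1.00000000 = 1.07000000
K * exp(-rT) = 1.0100 * 0.97530991 = 0.98506301
P = C - S*exp(-qT) + K*exp(-rT)
P = 0.1357 - 1.07000000 + 0.98506301 = 0.0508


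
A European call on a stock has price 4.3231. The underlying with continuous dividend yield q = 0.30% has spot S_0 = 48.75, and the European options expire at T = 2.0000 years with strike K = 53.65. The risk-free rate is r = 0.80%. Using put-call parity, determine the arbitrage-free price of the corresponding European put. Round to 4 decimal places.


Put-call parity: C - P = S_0 * exp(-qT) - K * exp(-rT).
S_0 * exp(-qT) = 48.7500 * 0.99401796 = 48.45837575
K * exp(-rT) = 53.6500 * 0.98412732 = 52.79843072
P = C - S*exp(-qT) + K*exp(-rT)
P = 4.3231 - 48.45837575 + 52.79843072 = 8.6632

Answer: Put price = 8.6632


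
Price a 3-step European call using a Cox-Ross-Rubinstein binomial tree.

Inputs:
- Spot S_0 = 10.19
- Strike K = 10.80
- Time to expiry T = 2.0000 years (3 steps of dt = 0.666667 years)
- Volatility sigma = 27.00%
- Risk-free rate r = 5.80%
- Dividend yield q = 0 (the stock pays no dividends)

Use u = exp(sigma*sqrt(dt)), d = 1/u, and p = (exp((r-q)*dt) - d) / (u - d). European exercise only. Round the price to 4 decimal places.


Answer: Price = V(0,0) = 1.8866

Derivation:
dt = T/N = 0.666667
u = exp(sigma*sqrt(dt)) = 1.246643; d = 1/u = 0.802154
p = (exp((r-q)*dt) - d) / (u - d) = 0.533804
Discount per step: exp(-r*dt) = 0.962071
Stock lattice S(k, i) with i counting down-moves:
  k=0: S(0,0) = 10.1900
  k=1: S(1,0) = 12.7033; S(1,1) = 8.1740
  k=2: S(2,0) = 15.8365; S(2,1) = 10.1900; S(2,2) = 6.5568
  k=3: S(3,0) = 19.7424; S(3,1) = 12.7033; S(3,2) = 8.1740; S(3,3) = 5.2595
Terminal payoffs V(N, i) = max(S_T - K, 0):
  V(3,0) = 8.942409; V(3,1) = 1.903289; V(3,2) = 0.000000; V(3,3) = 0.000000
Backward induction: V(k, i) = exp(-r*dt) * [p * V(k+1, i) + (1-p) * V(k+1, i+1)].
  V(2,0) = exp(-r*dt) * [p*8.942409 + (1-p)*1.903289] = 5.446091
  V(2,1) = exp(-r*dt) * [p*1.903289 + (1-p)*0.000000] = 0.977448
  V(2,2) = exp(-r*dt) * [p*0.000000 + (1-p)*0.000000] = 0.000000
  V(1,0) = exp(-r*dt) * [p*5.446091 + (1-p)*0.977448] = 3.235279
  V(1,1) = exp(-r*dt) * [p*0.977448 + (1-p)*0.000000] = 0.501976
  V(0,0) = exp(-r*dt) * [p*3.235279 + (1-p)*0.501976] = 1.886644


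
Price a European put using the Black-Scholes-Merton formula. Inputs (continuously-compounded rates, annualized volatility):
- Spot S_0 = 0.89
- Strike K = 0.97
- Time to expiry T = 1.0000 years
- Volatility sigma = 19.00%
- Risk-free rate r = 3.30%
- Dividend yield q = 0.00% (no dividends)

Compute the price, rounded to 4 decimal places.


Answer: Price = 0.0961

Derivation:
d1 = (ln(S/K) + (r - q + 0.5*sigma^2) * T) / (sigma * sqrt(T)) = -0.18434005
d2 = d1 - sigma * sqrt(T) = -0.37434005
exp(-rT) = 0.96753856; exp(-qT) = 1.00000000
P = K * exp(-rT) * N(-d2) - S_0 * exp(-qT) * N(-d1)
N(-d1) = 0.57312665; N(-d2) = 0.64592433
P = 0.9700 * 0.96753856 * 0.64592433 - 0.8900 * 1.00000000 * 0.57312665 = 0.0961


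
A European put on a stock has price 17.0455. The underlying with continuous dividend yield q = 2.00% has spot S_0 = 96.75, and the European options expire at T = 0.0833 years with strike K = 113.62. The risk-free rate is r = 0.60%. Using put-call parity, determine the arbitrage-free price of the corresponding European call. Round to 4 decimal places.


Put-call parity: C - P = S_0 * exp(-qT) - K * exp(-rT).
S_0 * exp(-qT) = 96.7500 * 0.99833539 = 96.58894869
K * exp(-rT) = 113.6200 * 0.99950032 = 113.56322691
C = P + S*exp(-qT) - K*exp(-rT)
C = 17.0455 + 96.58894869 - 113.56322691 = 0.0712

Answer: Call price = 0.0712


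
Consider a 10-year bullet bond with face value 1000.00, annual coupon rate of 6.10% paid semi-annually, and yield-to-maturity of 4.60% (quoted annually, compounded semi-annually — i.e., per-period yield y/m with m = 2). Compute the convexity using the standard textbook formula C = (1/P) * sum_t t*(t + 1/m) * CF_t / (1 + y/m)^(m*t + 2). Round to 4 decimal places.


Answer: Convexity = 71.1272

Derivation:
Coupon per period c = face * coupon_rate / m = 30.500000
Periods per year m = 2; per-period yield y/m = 0.023000
Number of cashflows N = 20
Cashflows (t years, CF_t, discount factor 1/(1+y/m)^(m*t), PV):
  t = 0.5000: CF_t = 30.500000, DF = 0.977517, PV = 29.814272
  t = 1.0000: CF_t = 30.500000, DF = 0.955540, PV = 29.143961
  t = 1.5000: CF_t = 30.500000, DF = 0.934056, PV = 28.488720
  t = 2.0000: CF_t = 30.500000, DF = 0.913056, PV = 27.848211
  t = 2.5000: CF_t = 30.500000, DF = 0.892528, PV = 27.222103
  t = 3.0000: CF_t = 30.500000, DF = 0.872461, PV = 26.610071
  t = 3.5000: CF_t = 30.500000, DF = 0.852846, PV = 26.011800
  t = 4.0000: CF_t = 30.500000, DF = 0.833671, PV = 25.426979
  t = 4.5000: CF_t = 30.500000, DF = 0.814928, PV = 24.855307
  t = 5.0000: CF_t = 30.500000, DF = 0.796606, PV = 24.296488
  t = 5.5000: CF_t = 30.500000, DF = 0.778696, PV = 23.750233
  t = 6.0000: CF_t = 30.500000, DF = 0.761189, PV = 23.216259
  t = 6.5000: CF_t = 30.500000, DF = 0.744075, PV = 22.694290
  t = 7.0000: CF_t = 30.500000, DF = 0.727346, PV = 22.184057
  t = 7.5000: CF_t = 30.500000, DF = 0.710993, PV = 21.685295
  t = 8.0000: CF_t = 30.500000, DF = 0.695008, PV = 21.197747
  t = 8.5000: CF_t = 30.500000, DF = 0.679382, PV = 20.721160
  t = 9.0000: CF_t = 30.500000, DF = 0.664108, PV = 20.255288
  t = 9.5000: CF_t = 30.500000, DF = 0.649177, PV = 19.799891
  t = 10.0000: CF_t = 1030.500000, DF = 0.634581, PV = 653.936114
Price P = sum_t PV_t = 1119.158245
Convexity numerator sum_t t*(t + 1/m) * CF_t / (1+y/m)^(m*t + 2):
  t = 0.5000: term = 14.244360
  t = 1.0000: term = 41.772317
  t = 1.5000: term = 81.666309
  t = 2.0000: term = 133.050356
  t = 2.5000: term = 195.088499
  t = 3.0000: term = 266.983283
  t = 3.5000: term = 347.974301
  t = 4.0000: term = 437.336784
  t = 4.5000: term = 534.380235
  t = 5.0000: term = 638.447115
  t = 5.5000: term = 748.911572
  t = 6.0000: term = 865.178213
  t = 6.5000: term = 986.680921
  t = 7.0000: term = 1112.881706
  t = 7.5000: term = 1243.269606
  t = 8.0000: term = 1377.359616
  t = 8.5000: term = 1514.691659
  t = 9.0000: term = 1654.829597
  t = 9.5000: term = 1797.360266
  t = 10.0000: term = 65610.500922
Convexity = (1/P) * sum = 79602.607637 / 1119.158245 = 71.127214


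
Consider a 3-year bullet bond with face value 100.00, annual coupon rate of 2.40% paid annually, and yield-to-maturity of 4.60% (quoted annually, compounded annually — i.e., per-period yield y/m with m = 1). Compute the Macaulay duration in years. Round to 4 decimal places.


Answer: Macaulay duration = 2.9278 years

Derivation:
Coupon per period c = face * coupon_rate / m = 2.400000
Periods per year m = 1; per-period yield y/m = 0.046000
Number of cashflows N = 3
Cashflows (t years, CF_t, discount factor 1/(1+y/m)^(m*t), PV):
  t = 1.0000: CF_t = 2.400000, DF = 0.956023, PV = 2.294455
  t = 2.0000: CF_t = 2.400000, DF = 0.913980, PV = 2.193552
  t = 3.0000: CF_t = 102.400000, DF = 0.873786, PV = 89.475658
Price P = sum_t PV_t = 93.963665
Macaulay numerator sum_t t * PV_t:
  t * PV_t at t = 1.0000: 2.294455
  t * PV_t at t = 2.0000: 4.387103
  t * PV_t at t = 3.0000: 268.426975
Macaulay duration D = (sum_t t * PV_t) / P = 275.108534 / 93.963665 = 2.927818


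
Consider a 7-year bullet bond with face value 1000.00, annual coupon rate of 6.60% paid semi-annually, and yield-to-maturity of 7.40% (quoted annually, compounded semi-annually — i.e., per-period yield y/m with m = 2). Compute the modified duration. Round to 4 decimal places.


Coupon per period c = face * coupon_rate / m = 33.000000
Periods per year m = 2; per-period yield y/m = 0.037000
Number of cashflows N = 14
Cashflows (t years, CF_t, discount factor 1/(1+y/m)^(m*t), PV):
  t = 0.5000: CF_t = 33.000000, DF = 0.964320, PV = 31.822565
  t = 1.0000: CF_t = 33.000000, DF = 0.929913, PV = 30.687141
  t = 1.5000: CF_t = 33.000000, DF = 0.896734, PV = 29.592228
  t = 2.0000: CF_t = 33.000000, DF = 0.864739, PV = 28.536382
  t = 2.5000: CF_t = 33.000000, DF = 0.833885, PV = 27.518209
  t = 3.0000: CF_t = 33.000000, DF = 0.804132, PV = 26.536363
  t = 3.5000: CF_t = 33.000000, DF = 0.775441, PV = 25.589550
  t = 4.0000: CF_t = 33.000000, DF = 0.747773, PV = 24.676519
  t = 4.5000: CF_t = 33.000000, DF = 0.721093, PV = 23.796064
  t = 5.0000: CF_t = 33.000000, DF = 0.695364, PV = 22.947024
  t = 5.5000: CF_t = 33.000000, DF = 0.670554, PV = 22.128278
  t = 6.0000: CF_t = 33.000000, DF = 0.646629, PV = 21.338744
  t = 6.5000: CF_t = 33.000000, DF = 0.623557, PV = 20.577381
  t = 7.0000: CF_t = 1033.000000, DF = 0.601309, PV = 621.151777
Price P = sum_t PV_t = 956.898226
First compute Macaulay numerator sum_t t * PV_t:
  t * PV_t at t = 0.5000: 15.911283
  t * PV_t at t = 1.0000: 30.687141
  t * PV_t at t = 1.5000: 44.388343
  t * PV_t at t = 2.0000: 57.072765
  t * PV_t at t = 2.5000: 68.795521
  t * PV_t at t = 3.0000: 79.609089
  t * PV_t at t = 3.5000: 89.563424
  t * PV_t at t = 4.0000: 98.706074
  t * PV_t at t = 4.5000: 107.082289
  t * PV_t at t = 5.0000: 114.735122
  t * PV_t at t = 5.5000: 121.705529
  t * PV_t at t = 6.0000: 128.032467
  t * PV_t at t = 6.5000: 133.752979
  t * PV_t at t = 7.0000: 4348.062440
Macaulay duration D = 5438.104466 / 956.898226 = 5.683054
Modified duration = D / (1 + y/m) = 5.683054 / (1 + 0.037000) = 5.480284

Answer: Modified duration = 5.4803


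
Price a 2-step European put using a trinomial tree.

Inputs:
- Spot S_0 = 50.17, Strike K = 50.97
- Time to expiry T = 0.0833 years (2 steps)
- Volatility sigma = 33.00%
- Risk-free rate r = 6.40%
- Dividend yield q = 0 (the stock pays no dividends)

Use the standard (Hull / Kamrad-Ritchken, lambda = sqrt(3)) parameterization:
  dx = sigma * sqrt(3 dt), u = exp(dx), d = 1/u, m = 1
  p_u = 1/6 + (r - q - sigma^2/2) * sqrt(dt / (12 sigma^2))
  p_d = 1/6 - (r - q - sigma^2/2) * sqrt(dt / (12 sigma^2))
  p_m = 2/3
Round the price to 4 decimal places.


dt = T/N = 0.041650; dx = sigma*sqrt(3*dt) = 0.116649
u = exp(dx) = 1.123725; d = 1/u = 0.889897
p_u = 0.168372, p_m = 0.666667, p_d = 0.164962
Discount per step: exp(-r*dt) = 0.997338
Stock lattice S(k, j) with j the centered position index:
  k=0: S(0,+0) = 50.1700
  k=1: S(1,-1) = 44.6461; S(1,+0) = 50.1700; S(1,+1) = 56.3773
  k=2: S(2,-2) = 39.7305; S(2,-1) = 44.6461; S(2,+0) = 50.1700; S(2,+1) = 56.3773; S(2,+2) = 63.3526
Terminal payoffs V(N, j) = max(K - S_T, 0):
  V(2,-2) = 11.239519; V(2,-1) = 6.323855; V(2,+0) = 0.800000; V(2,+1) = 0.000000; V(2,+2) = 0.000000
Backward induction: V(k, j) = exp(-r*dt) * [p_u * V(k+1, j+1) + p_m * V(k+1, j) + p_d * V(k+1, j-1)]
  V(1,-1) = exp(-r*dt) * [p_u*0.800000 + p_m*6.323855 + p_d*11.239519] = 6.188174
  V(1,+0) = exp(-r*dt) * [p_u*0.000000 + p_m*0.800000 + p_d*6.323855] = 1.572331
  V(1,+1) = exp(-r*dt) * [p_u*0.000000 + p_m*0.000000 + p_d*0.800000] = 0.131618
  V(0,+0) = exp(-r*dt) * [p_u*0.131618 + p_m*1.572331 + p_d*6.188174] = 2.085626

Answer: Price = V(0,0) = 2.0856


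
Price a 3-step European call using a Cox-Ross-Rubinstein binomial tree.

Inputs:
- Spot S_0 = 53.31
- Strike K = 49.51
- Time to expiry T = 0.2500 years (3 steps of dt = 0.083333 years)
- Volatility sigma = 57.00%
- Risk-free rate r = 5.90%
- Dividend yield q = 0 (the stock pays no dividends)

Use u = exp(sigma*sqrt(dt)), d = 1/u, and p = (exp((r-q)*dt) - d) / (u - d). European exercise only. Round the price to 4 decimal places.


Answer: Price = V(0,0) = 8.6230

Derivation:
dt = T/N = 0.083333
u = exp(sigma*sqrt(dt)) = 1.178856; d = 1/u = 0.848280
p = (exp((r-q)*dt) - d) / (u - d) = 0.473866
Discount per step: exp(-r*dt) = 0.995095
Stock lattice S(k, i) with i counting down-moves:
  k=0: S(0,0) = 53.3100
  k=1: S(1,0) = 62.8448; S(1,1) = 45.2218
  k=2: S(2,0) = 74.0850; S(2,1) = 53.3100; S(2,2) = 38.3607
  k=3: S(3,0) = 87.3356; S(3,1) = 62.8448; S(3,2) = 45.2218; S(3,3) = 32.5406
Terminal payoffs V(N, i) = max(S_T - K, 0):
  V(3,0) = 37.825621; V(3,1) = 13.334835; V(3,2) = 0.000000; V(3,3) = 0.000000
Backward induction: V(k, i) = exp(-r*dt) * [p * V(k+1, i) + (1-p) * V(k+1, i+1)].
  V(2,0) = exp(-r*dt) * [p*37.825621 + (1-p)*13.334835] = 24.817864
  V(2,1) = exp(-r*dt) * [p*13.334835 + (1-p)*0.000000] = 6.287933
  V(2,2) = exp(-r*dt) * [p*0.000000 + (1-p)*0.000000] = 0.000000
  V(1,0) = exp(-r*dt) * [p*24.817864 + (1-p)*6.287933] = 14.994731
  V(1,1) = exp(-r*dt) * [p*6.287933 + (1-p)*0.000000] = 2.965024
  V(0,0) = exp(-r*dt) * [p*14.994731 + (1-p)*2.965024] = 8.622992


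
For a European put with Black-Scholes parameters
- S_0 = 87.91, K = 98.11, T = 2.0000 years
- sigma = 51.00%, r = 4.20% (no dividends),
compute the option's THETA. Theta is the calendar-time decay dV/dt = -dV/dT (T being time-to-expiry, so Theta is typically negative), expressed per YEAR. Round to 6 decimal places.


Answer: Theta = -3.520578

Derivation:
d1 = 0.3248868182; d2 = -0.3963620986
phi(d1) = 0.3784337496; exp(-qT) = 1.0000000000; exp(-rT) = 0.9194312561
Theta = -S*exp(-qT)*phi(d1)*sigma/(2*sqrt(T)) + r*K*exp(-rT)*N(-d2) - q*S*exp(-qT)*N(-d1)
N(-d1) = 0.3726333669; N(-d2) = 0.6540810389; sqrt(T) = 1.4142135624
Term 1 = -87.9100 * 1.0000000000 * 0.3784337496 * 0.5100 / (2 * 1.4142135624) = -5.9986472426
Term 2 = 0.0420 * 98.1100 * 0.9194312561 * 0.6540810389 = 2.4780689681
Term 3 = 0 (no dividend yield, q = 0)
Theta = -5.9986472426 + (2.4780689681) + (0.0000000000) = -3.520578


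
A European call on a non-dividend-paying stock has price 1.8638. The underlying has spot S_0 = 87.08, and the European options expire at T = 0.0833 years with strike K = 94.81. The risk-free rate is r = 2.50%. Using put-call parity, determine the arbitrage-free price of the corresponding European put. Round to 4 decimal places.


Put-call parity: C - P = S_0 * exp(-qT) - K * exp(-rT).
S_0 * exp(-qT) = 87.0800 * 1.00000000 = 87.08000000
K * exp(-rT) = 94.8100 * 0.99791967 = 94.61276362
P = C - S*exp(-qT) + K*exp(-rT)
P = 1.8638 - 87.08000000 + 94.61276362 = 9.3966

Answer: Put price = 9.3966


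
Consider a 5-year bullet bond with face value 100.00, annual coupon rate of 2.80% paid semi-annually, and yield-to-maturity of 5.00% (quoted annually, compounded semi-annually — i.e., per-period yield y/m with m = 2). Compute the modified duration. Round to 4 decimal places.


Answer: Modified duration = 4.5670

Derivation:
Coupon per period c = face * coupon_rate / m = 1.400000
Periods per year m = 2; per-period yield y/m = 0.025000
Number of cashflows N = 10
Cashflows (t years, CF_t, discount factor 1/(1+y/m)^(m*t), PV):
  t = 0.5000: CF_t = 1.400000, DF = 0.975610, PV = 1.365854
  t = 1.0000: CF_t = 1.400000, DF = 0.951814, PV = 1.332540
  t = 1.5000: CF_t = 1.400000, DF = 0.928599, PV = 1.300039
  t = 2.0000: CF_t = 1.400000, DF = 0.905951, PV = 1.268331
  t = 2.5000: CF_t = 1.400000, DF = 0.883854, PV = 1.237396
  t = 3.0000: CF_t = 1.400000, DF = 0.862297, PV = 1.207216
  t = 3.5000: CF_t = 1.400000, DF = 0.841265, PV = 1.177771
  t = 4.0000: CF_t = 1.400000, DF = 0.820747, PV = 1.149045
  t = 4.5000: CF_t = 1.400000, DF = 0.800728, PV = 1.121020
  t = 5.0000: CF_t = 101.400000, DF = 0.781198, PV = 79.213518
Price P = sum_t PV_t = 90.372730
First compute Macaulay numerator sum_t t * PV_t:
  t * PV_t at t = 0.5000: 0.682927
  t * PV_t at t = 1.0000: 1.332540
  t * PV_t at t = 1.5000: 1.950059
  t * PV_t at t = 2.0000: 2.536662
  t * PV_t at t = 2.5000: 3.093490
  t * PV_t at t = 3.0000: 3.621647
  t * PV_t at t = 3.5000: 4.122200
  t * PV_t at t = 4.0000: 4.596181
  t * PV_t at t = 4.5000: 5.044589
  t * PV_t at t = 5.0000: 396.067590
Macaulay duration D = 423.047883 / 90.372730 = 4.681145
Modified duration = D / (1 + y/m) = 4.681145 / (1 + 0.025000) = 4.566971


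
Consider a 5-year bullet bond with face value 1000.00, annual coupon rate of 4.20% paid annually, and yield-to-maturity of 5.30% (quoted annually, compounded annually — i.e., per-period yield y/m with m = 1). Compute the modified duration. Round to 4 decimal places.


Coupon per period c = face * coupon_rate / m = 42.000000
Periods per year m = 1; per-period yield y/m = 0.053000
Number of cashflows N = 5
Cashflows (t years, CF_t, discount factor 1/(1+y/m)^(m*t), PV):
  t = 1.0000: CF_t = 42.000000, DF = 0.949668, PV = 39.886040
  t = 2.0000: CF_t = 42.000000, DF = 0.901869, PV = 37.878480
  t = 3.0000: CF_t = 42.000000, DF = 0.856475, PV = 35.971966
  t = 4.0000: CF_t = 42.000000, DF = 0.813367, PV = 34.161411
  t = 5.0000: CF_t = 1042.000000, DF = 0.772428, PV = 804.870228
Price P = sum_t PV_t = 952.768126
First compute Macaulay numerator sum_t t * PV_t:
  t * PV_t at t = 1.0000: 39.886040
  t * PV_t at t = 2.0000: 75.756961
  t * PV_t at t = 3.0000: 107.915899
  t * PV_t at t = 4.0000: 136.645646
  t * PV_t at t = 5.0000: 4024.351138
Macaulay duration D = 4384.555683 / 952.768126 = 4.601913
Modified duration = D / (1 + y/m) = 4.601913 / (1 + 0.053000) = 4.370287

Answer: Modified duration = 4.3703


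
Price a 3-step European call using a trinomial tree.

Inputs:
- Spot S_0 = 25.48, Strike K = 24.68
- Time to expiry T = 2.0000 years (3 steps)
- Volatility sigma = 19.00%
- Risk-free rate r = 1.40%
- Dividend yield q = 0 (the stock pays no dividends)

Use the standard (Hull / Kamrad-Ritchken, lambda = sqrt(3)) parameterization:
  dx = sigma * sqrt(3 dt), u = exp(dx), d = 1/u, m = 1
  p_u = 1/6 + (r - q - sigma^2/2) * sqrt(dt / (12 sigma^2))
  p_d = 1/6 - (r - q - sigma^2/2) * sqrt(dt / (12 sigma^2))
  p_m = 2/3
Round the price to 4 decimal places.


dt = T/N = 0.666667; dx = sigma*sqrt(3*dt) = 0.268701
u = exp(dx) = 1.308263; d = 1/u = 0.764372
p_u = 0.161642, p_m = 0.666667, p_d = 0.171691
Discount per step: exp(-r*dt) = 0.990710
Stock lattice S(k, j) with j the centered position index:
  k=0: S(0,+0) = 25.4800
  k=1: S(1,-1) = 19.4762; S(1,+0) = 25.4800; S(1,+1) = 33.3346
  k=2: S(2,-2) = 14.8871; S(2,-1) = 19.4762; S(2,+0) = 25.4800; S(2,+1) = 33.3346; S(2,+2) = 43.6104
  k=3: S(3,-3) = 11.3793; S(3,-2) = 14.8871; S(3,-1) = 19.4762; S(3,+0) = 25.4800; S(3,+1) = 33.3346; S(3,+2) = 43.6104; S(3,+3) = 57.0539
Terminal payoffs V(N, j) = max(S_T - K, 0):
  V(3,-3) = 0.000000; V(3,-2) = 0.000000; V(3,-1) = 0.000000; V(3,+0) = 0.800000; V(3,+1) = 8.654550; V(3,+2) = 18.930371; V(3,+3) = 32.373850
Backward induction: V(k, j) = exp(-r*dt) * [p_u * V(k+1, j+1) + p_m * V(k+1, j) + p_d * V(k+1, j-1)]
  V(2,-2) = exp(-r*dt) * [p_u*0.000000 + p_m*0.000000 + p_d*0.000000] = 0.000000
  V(2,-1) = exp(-r*dt) * [p_u*0.800000 + p_m*0.000000 + p_d*0.000000] = 0.128113
  V(2,+0) = exp(-r*dt) * [p_u*8.654550 + p_m*0.800000 + p_d*0.000000] = 1.914326
  V(2,+1) = exp(-r*dt) * [p_u*18.930371 + p_m*8.654550 + p_d*0.800000] = 8.883702
  V(2,+2) = exp(-r*dt) * [p_u*32.373850 + p_m*18.930371 + p_d*8.654550] = 19.159485
  V(1,-1) = exp(-r*dt) * [p_u*1.914326 + p_m*0.128113 + p_d*0.000000] = 0.391177
  V(1,+0) = exp(-r*dt) * [p_u*8.883702 + p_m*1.914326 + p_d*0.128113] = 2.708796
  V(1,+1) = exp(-r*dt) * [p_u*19.159485 + p_m*8.883702 + p_d*1.914326] = 9.261284
  V(0,+0) = exp(-r*dt) * [p_u*9.261284 + p_m*2.708796 + p_d*0.391177] = 3.338735

Answer: Price = V(0,0) = 3.3387


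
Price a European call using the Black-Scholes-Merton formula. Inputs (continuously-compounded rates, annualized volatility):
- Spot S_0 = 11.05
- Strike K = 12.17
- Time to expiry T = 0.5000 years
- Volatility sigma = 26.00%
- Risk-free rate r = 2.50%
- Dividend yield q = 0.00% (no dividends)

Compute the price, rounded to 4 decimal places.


d1 = (ln(S/K) + (r - q + 0.5*sigma^2) * T) / (sigma * sqrt(T)) = -0.36521238
d2 = d1 - sigma * sqrt(T) = -0.54906014
exp(-rT) = 0.98757780; exp(-qT) = 1.00000000
C = S_0 * exp(-qT) * N(d1) - K * exp(-rT) * N(d2)
N(d1) = 0.35747644; N(d2) = 0.29148209
C = 11.0500 * 1.00000000 * 0.35747644 - 12.1700 * 0.98757780 * 0.29148209 = 0.4468

Answer: Price = 0.4468


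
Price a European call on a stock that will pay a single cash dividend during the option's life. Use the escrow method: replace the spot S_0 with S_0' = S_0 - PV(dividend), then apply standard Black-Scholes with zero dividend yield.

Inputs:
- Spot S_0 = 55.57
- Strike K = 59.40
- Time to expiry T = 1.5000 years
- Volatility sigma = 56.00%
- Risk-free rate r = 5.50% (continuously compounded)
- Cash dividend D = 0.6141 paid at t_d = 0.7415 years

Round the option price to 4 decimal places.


PV(D) = D * exp(-r * t_d) = 0.6141 * 0.96003792 = 0.58955928
S_0' = S_0 - PV(D) = 55.5700 - 0.58955928 = 54.98044072
d1 = (ln(S_0'/K) + (r + sigma^2/2)*T) / (sigma*sqrt(T)) = 0.35048593
d2 = d1 - sigma*sqrt(T) = -0.33537120
exp(-rT) = 0.92081144
N(d1) = 0.63701298; N(d2) = 0.36867255
C = S_0' * N(d1) - K * exp(-rT) * N(d2) = 54.98044072 * 0.63701298 - 59.4000 * 0.92081144 * 0.36867255 = 14.8583

Answer: Price = 14.8583


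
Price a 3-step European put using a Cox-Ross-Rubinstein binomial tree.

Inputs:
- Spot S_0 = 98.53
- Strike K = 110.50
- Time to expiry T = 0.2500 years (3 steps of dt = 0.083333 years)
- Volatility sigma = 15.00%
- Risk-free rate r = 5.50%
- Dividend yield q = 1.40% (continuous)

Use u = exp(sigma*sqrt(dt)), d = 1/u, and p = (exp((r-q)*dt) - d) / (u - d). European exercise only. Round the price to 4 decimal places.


Answer: Price = V(0,0) = 11.0528

Derivation:
dt = T/N = 0.083333
u = exp(sigma*sqrt(dt)) = 1.044252; d = 1/u = 0.957623
p = (exp((r-q)*dt) - d) / (u - d) = 0.528684
Discount per step: exp(-r*dt) = 0.995427
Stock lattice S(k, i) with i counting down-moves:
  k=0: S(0,0) = 98.5300
  k=1: S(1,0) = 102.8902; S(1,1) = 94.3546
  k=2: S(2,0) = 107.4433; S(2,1) = 98.5300; S(2,2) = 90.3561
  k=3: S(3,0) = 112.1980; S(3,1) = 102.8902; S(3,2) = 94.3546; S(3,3) = 86.5271
Terminal payoffs V(N, i) = max(K - S_T, 0):
  V(3,0) = 0.000000; V(3,1) = 7.609806; V(3,2) = 16.145421; V(3,3) = 23.972935
Backward induction: V(k, i) = exp(-r*dt) * [p * V(k+1, i) + (1-p) * V(k+1, i+1)].
  V(2,0) = exp(-r*dt) * [p*0.000000 + (1-p)*7.609806] = 3.570224
  V(2,1) = exp(-r*dt) * [p*7.609806 + (1-p)*16.145421] = 11.579585
  V(2,2) = exp(-r*dt) * [p*16.145421 + (1-p)*23.972935] = 19.743955
  V(1,0) = exp(-r*dt) * [p*3.570224 + (1-p)*11.579585] = 7.311578
  V(1,1) = exp(-r*dt) * [p*11.579585 + (1-p)*19.743955] = 15.357037
  V(0,0) = exp(-r*dt) * [p*7.311578 + (1-p)*15.357037] = 11.052758


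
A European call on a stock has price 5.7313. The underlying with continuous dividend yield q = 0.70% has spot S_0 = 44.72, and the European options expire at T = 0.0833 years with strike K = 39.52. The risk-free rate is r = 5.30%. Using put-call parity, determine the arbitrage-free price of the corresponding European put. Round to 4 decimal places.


Answer: Put price = 0.3833

Derivation:
Put-call parity: C - P = S_0 * exp(-qT) - K * exp(-rT).
S_0 * exp(-qT) = 44.7200 * 0.99941707 = 44.69393137
K * exp(-rT) = 39.5200 * 0.99559483 = 39.34590773
P = C - S*exp(-qT) + K*exp(-rT)
P = 5.7313 - 44.69393137 + 39.34590773 = 0.3833


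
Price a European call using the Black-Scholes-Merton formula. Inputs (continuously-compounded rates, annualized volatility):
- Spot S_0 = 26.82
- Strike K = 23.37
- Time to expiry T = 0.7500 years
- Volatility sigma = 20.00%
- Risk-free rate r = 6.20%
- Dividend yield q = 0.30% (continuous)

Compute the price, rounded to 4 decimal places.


d1 = (ln(S/K) + (r - q + 0.5*sigma^2) * T) / (sigma * sqrt(T)) = 1.13706092
d2 = d1 - sigma * sqrt(T) = 0.96385584
exp(-rT) = 0.95456456; exp(-qT) = 0.99775253
C = S_0 * exp(-qT) * N(d1) - K * exp(-rT) * N(d2)
N(d1) = 0.87224359; N(d2) = 0.83244090
C = 26.8200 * 0.99775253 * 0.87224359 - 23.3700 * 0.95456456 * 0.83244090 = 4.7708

Answer: Price = 4.7708


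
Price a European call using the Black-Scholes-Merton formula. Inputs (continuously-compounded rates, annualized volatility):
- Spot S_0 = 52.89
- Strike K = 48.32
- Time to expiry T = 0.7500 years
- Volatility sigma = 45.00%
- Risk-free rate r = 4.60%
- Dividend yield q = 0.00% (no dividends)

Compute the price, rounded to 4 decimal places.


Answer: Price = 11.1818

Derivation:
d1 = (ln(S/K) + (r - q + 0.5*sigma^2) * T) / (sigma * sqrt(T)) = 0.51526903
d2 = d1 - sigma * sqrt(T) = 0.12555760
exp(-rT) = 0.96608834; exp(-qT) = 1.00000000
C = S_0 * exp(-qT) * N(d1) - K * exp(-rT) * N(d2)
N(d1) = 0.69681748; N(d2) = 0.54995894
C = 52.8900 * 1.00000000 * 0.69681748 - 48.3200 * 0.96608834 * 0.54995894 = 11.1818


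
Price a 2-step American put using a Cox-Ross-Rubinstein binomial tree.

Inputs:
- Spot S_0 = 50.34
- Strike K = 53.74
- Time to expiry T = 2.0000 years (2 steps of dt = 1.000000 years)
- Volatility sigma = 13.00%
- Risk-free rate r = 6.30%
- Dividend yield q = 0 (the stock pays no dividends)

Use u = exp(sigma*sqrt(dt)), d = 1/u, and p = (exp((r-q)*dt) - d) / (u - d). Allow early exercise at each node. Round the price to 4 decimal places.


dt = T/N = 1.000000
u = exp(sigma*sqrt(dt)) = 1.138828; d = 1/u = 0.878095
p = (exp((r-q)*dt) - d) / (u - d) = 0.716946
Discount per step: exp(-r*dt) = 0.938943
Stock lattice S(k, i) with i counting down-moves:
  k=0: S(0,0) = 50.3400
  k=1: S(1,0) = 57.3286; S(1,1) = 44.2033
  k=2: S(2,0) = 65.2875; S(2,1) = 50.3400; S(2,2) = 38.8147
Terminal payoffs V(N, i) = max(K - S_T, 0):
  V(2,0) = 0.000000; V(2,1) = 3.400000; V(2,2) = 14.925263
Backward induction: V(k, i) = exp(-r*dt) * [p * V(k+1, i) + (1-p) * V(k+1, i+1)]; then take max(V_cont, immediate exercise) for American.
  V(1,0) = exp(-r*dt) * [p*0.000000 + (1-p)*3.400000] = 0.903624; exercise = 0.000000; V(1,0) = max -> 0.903624
  V(1,1) = exp(-r*dt) * [p*3.400000 + (1-p)*14.925263] = 6.255498; exercise = 9.536676; V(1,1) = max -> 9.536676
  V(0,0) = exp(-r*dt) * [p*0.903624 + (1-p)*9.536676] = 3.142874; exercise = 3.400000; V(0,0) = max -> 3.400000

Answer: Price = V(0,0) = 3.4000


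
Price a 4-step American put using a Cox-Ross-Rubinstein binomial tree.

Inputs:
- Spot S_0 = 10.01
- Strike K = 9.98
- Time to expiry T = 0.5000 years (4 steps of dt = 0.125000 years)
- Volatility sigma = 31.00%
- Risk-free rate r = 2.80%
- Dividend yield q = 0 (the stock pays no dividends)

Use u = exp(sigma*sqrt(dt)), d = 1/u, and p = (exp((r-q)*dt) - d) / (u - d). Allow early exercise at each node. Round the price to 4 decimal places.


Answer: Price = V(0,0) = 0.7592

Derivation:
dt = T/N = 0.125000
u = exp(sigma*sqrt(dt)) = 1.115833; d = 1/u = 0.896191
p = (exp((r-q)*dt) - d) / (u - d) = 0.488590
Discount per step: exp(-r*dt) = 0.996506
Stock lattice S(k, i) with i counting down-moves:
  k=0: S(0,0) = 10.0100
  k=1: S(1,0) = 11.1695; S(1,1) = 8.9709
  k=2: S(2,0) = 12.4633; S(2,1) = 10.0100; S(2,2) = 8.0396
  k=3: S(3,0) = 13.9070; S(3,1) = 11.1695; S(3,2) = 8.9709; S(3,3) = 7.2050
  k=4: S(4,0) = 15.5178; S(4,1) = 12.4633; S(4,2) = 10.0100; S(4,3) = 8.0396; S(4,4) = 6.4571
Terminal payoffs V(N, i) = max(K - S_T, 0):
  V(4,0) = 0.000000; V(4,1) = 0.000000; V(4,2) = 0.000000; V(4,3) = 1.940383; V(4,4) = 3.522912
Backward induction: V(k, i) = exp(-r*dt) * [p * V(k+1, i) + (1-p) * V(k+1, i+1)]; then take max(V_cont, immediate exercise) for American.
  V(3,0) = exp(-r*dt) * [p*0.000000 + (1-p)*0.000000] = 0.000000; exercise = 0.000000; V(3,0) = max -> 0.000000
  V(3,1) = exp(-r*dt) * [p*0.000000 + (1-p)*0.000000] = 0.000000; exercise = 0.000000; V(3,1) = max -> 0.000000
  V(3,2) = exp(-r*dt) * [p*0.000000 + (1-p)*1.940383] = 0.988864; exercise = 1.009127; V(3,2) = max -> 1.009127
  V(3,3) = exp(-r*dt) * [p*1.940383 + (1-p)*3.522912] = 2.740097; exercise = 2.774966; V(3,3) = max -> 2.774966
  V(2,0) = exp(-r*dt) * [p*0.000000 + (1-p)*0.000000] = 0.000000; exercise = 0.000000; V(2,0) = max -> 0.000000
  V(2,1) = exp(-r*dt) * [p*0.000000 + (1-p)*1.009127] = 0.514274; exercise = 0.000000; V(2,1) = max -> 0.514274
  V(2,2) = exp(-r*dt) * [p*1.009127 + (1-p)*2.774966] = 1.905514; exercise = 1.940383; V(2,2) = max -> 1.940383
  V(1,0) = exp(-r*dt) * [p*0.000000 + (1-p)*0.514274] = 0.262086; exercise = 0.000000; V(1,0) = max -> 0.262086
  V(1,1) = exp(-r*dt) * [p*0.514274 + (1-p)*1.940383] = 1.239256; exercise = 1.009127; V(1,1) = max -> 1.239256
  V(0,0) = exp(-r*dt) * [p*0.262086 + (1-p)*1.239256] = 0.759159; exercise = 0.000000; V(0,0) = max -> 0.759159


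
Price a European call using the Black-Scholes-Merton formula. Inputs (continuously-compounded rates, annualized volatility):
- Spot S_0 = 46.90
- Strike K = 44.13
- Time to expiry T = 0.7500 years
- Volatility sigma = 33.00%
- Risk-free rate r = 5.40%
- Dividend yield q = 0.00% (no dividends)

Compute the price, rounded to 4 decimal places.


Answer: Price = 7.6463

Derivation:
d1 = (ln(S/K) + (r - q + 0.5*sigma^2) * T) / (sigma * sqrt(T)) = 0.49762468
d2 = d1 - sigma * sqrt(T) = 0.21183629
exp(-rT) = 0.96030916; exp(-qT) = 1.00000000
C = S_0 * exp(-qT) * N(d1) - K * exp(-rT) * N(d2)
N(d1) = 0.69062570; N(d2) = 0.58388262
C = 46.9000 * 1.00000000 * 0.69062570 - 44.1300 * 0.96030916 * 0.58388262 = 7.6463


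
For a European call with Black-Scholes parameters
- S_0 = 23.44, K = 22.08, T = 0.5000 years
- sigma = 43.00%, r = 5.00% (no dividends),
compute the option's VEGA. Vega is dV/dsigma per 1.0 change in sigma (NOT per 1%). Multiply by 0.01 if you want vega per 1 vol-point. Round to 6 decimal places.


d1 = 0.4308310954; d2 = 0.1267751794
phi(d1) = 0.3635835173; exp(-qT) = 1.0000000000; exp(-rT) = 0.9753099120
Vega = S * exp(-qT) * phi(d1) * sqrt(T) = 23.4400 * 1.0000000000 * 0.3635835173 * 0.7071067812 = 6.026245

Answer: Vega = 6.026245


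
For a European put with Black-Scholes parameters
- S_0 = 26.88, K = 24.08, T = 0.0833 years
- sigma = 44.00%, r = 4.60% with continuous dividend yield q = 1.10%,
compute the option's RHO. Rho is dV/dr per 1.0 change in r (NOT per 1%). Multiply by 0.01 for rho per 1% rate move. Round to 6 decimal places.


d1 = 0.9526597387; d2 = 0.8256680854
phi(d1) = 0.2534170263; exp(-qT) = 0.9990841197; exp(-rT) = 0.9961755320
N(-d2) = 0.2044962005
Rho = -K*T*exp(-rT)*N(-d2) = -24.0800 * 0.0833 * 0.9961755320 * 0.2044962005 = -0.408623

Answer: Rho = -0.408623


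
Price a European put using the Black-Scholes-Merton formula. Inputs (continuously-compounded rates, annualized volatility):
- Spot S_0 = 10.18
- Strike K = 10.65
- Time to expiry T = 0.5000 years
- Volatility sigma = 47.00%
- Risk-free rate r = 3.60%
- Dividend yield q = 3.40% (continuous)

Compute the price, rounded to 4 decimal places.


Answer: Price = 1.5883

Derivation:
d1 = (ln(S/K) + (r - q + 0.5*sigma^2) * T) / (sigma * sqrt(T)) = 0.03336978
d2 = d1 - sigma * sqrt(T) = -0.29897041
exp(-rT) = 0.98216103; exp(-qT) = 0.98314368
P = K * exp(-rT) * N(-d2) - S_0 * exp(-qT) * N(-d1)
N(-d1) = 0.48668985; N(-d2) = 0.61751869
P = 10.6500 * 0.98216103 * 0.61751869 - 10.1800 * 0.98314368 * 0.48668985 = 1.5883


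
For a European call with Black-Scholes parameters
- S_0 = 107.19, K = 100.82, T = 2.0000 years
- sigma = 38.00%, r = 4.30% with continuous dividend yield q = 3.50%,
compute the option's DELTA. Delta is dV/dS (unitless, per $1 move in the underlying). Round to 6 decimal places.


Answer: Delta = 0.615385

Derivation:
d1 = 0.4124781097; d2 = -0.1249230440
phi(d1) = 0.3664080673; exp(-qT) = 0.9323938199; exp(-rT) = 0.9175942312
N(d1) = 0.6600054889
Delta = exp(-qT) * N(d1) = 0.9323938199 * 0.6600054889 = 0.615385


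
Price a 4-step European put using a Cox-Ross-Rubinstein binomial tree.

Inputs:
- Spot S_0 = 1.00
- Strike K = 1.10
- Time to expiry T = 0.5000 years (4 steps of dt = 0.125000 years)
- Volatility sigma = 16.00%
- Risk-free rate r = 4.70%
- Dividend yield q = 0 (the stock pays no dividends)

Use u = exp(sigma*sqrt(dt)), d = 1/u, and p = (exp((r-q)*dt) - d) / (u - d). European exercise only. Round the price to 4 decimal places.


Answer: Price = V(0,0) = 0.0926

Derivation:
dt = T/N = 0.125000
u = exp(sigma*sqrt(dt)) = 1.058199; d = 1/u = 0.945002
p = (exp((r-q)*dt) - d) / (u - d) = 0.537915
Discount per step: exp(-r*dt) = 0.994142
Stock lattice S(k, i) with i counting down-moves:
  k=0: S(0,0) = 1.0000
  k=1: S(1,0) = 1.0582; S(1,1) = 0.9450
  k=2: S(2,0) = 1.1198; S(2,1) = 1.0000; S(2,2) = 0.8930
  k=3: S(3,0) = 1.1850; S(3,1) = 1.0582; S(3,2) = 0.9450; S(3,3) = 0.8439
  k=4: S(4,0) = 1.2539; S(4,1) = 1.1198; S(4,2) = 1.0000; S(4,3) = 0.8930; S(4,4) = 0.7975
Terminal payoffs V(N, i) = max(K - S_T, 0):
  V(4,0) = 0.000000; V(4,1) = 0.000000; V(4,2) = 0.100000; V(4,3) = 0.206972; V(4,4) = 0.302501
Backward induction: V(k, i) = exp(-r*dt) * [p * V(k+1, i) + (1-p) * V(k+1, i+1)].
  V(3,0) = exp(-r*dt) * [p*0.000000 + (1-p)*0.000000] = 0.000000
  V(3,1) = exp(-r*dt) * [p*0.000000 + (1-p)*0.100000] = 0.045938
  V(3,2) = exp(-r*dt) * [p*0.100000 + (1-p)*0.206972] = 0.148555
  V(3,3) = exp(-r*dt) * [p*0.206972 + (1-p)*0.302501] = 0.249643
  V(2,0) = exp(-r*dt) * [p*0.000000 + (1-p)*0.045938] = 0.021103
  V(2,1) = exp(-r*dt) * [p*0.045938 + (1-p)*0.148555] = 0.092809
  V(2,2) = exp(-r*dt) * [p*0.148555 + (1-p)*0.249643] = 0.194122
  V(1,0) = exp(-r*dt) * [p*0.021103 + (1-p)*0.092809] = 0.053919
  V(1,1) = exp(-r*dt) * [p*0.092809 + (1-p)*0.194122] = 0.138806
  V(0,0) = exp(-r*dt) * [p*0.053919 + (1-p)*0.138806] = 0.092599


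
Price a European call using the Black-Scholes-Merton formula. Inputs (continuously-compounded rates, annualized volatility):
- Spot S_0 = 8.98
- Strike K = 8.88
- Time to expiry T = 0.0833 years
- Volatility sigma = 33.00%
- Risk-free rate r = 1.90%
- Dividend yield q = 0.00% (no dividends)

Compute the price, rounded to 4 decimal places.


Answer: Price = 0.3990

Derivation:
d1 = (ln(S/K) + (r - q + 0.5*sigma^2) * T) / (sigma * sqrt(T)) = 0.18181468
d2 = d1 - sigma * sqrt(T) = 0.08657094
exp(-rT) = 0.99841855; exp(-qT) = 1.00000000
C = S_0 * exp(-qT) * N(d1) - K * exp(-rT) * N(d2)
N(d1) = 0.57213592; N(d2) = 0.53449372
C = 8.9800 * 1.00000000 * 0.57213592 - 8.8800 * 0.99841855 * 0.53449372 = 0.3990


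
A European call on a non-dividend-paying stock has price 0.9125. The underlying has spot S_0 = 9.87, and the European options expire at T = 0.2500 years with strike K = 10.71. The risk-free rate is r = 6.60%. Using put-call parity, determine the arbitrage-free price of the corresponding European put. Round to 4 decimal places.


Answer: Put price = 1.5772

Derivation:
Put-call parity: C - P = S_0 * exp(-qT) - K * exp(-rT).
S_0 * exp(-qT) = 9.8700 * 1.00000000 = 9.87000000
K * exp(-rT) = 10.7100 * 0.98363538 = 10.53473491
P = C - S*exp(-qT) + K*exp(-rT)
P = 0.9125 - 9.87000000 + 10.53473491 = 1.5772


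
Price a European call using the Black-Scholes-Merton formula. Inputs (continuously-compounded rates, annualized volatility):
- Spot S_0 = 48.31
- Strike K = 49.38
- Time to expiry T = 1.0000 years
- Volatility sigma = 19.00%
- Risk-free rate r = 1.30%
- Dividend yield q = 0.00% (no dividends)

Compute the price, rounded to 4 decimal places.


d1 = (ln(S/K) + (r - q + 0.5*sigma^2) * T) / (sigma * sqrt(T)) = 0.04812155
d2 = d1 - sigma * sqrt(T) = -0.14187845
exp(-rT) = 0.98708414; exp(-qT) = 1.00000000
C = S_0 * exp(-qT) * N(d1) - K * exp(-rT) * N(d2)
N(d1) = 0.51919031; N(d2) = 0.44358801
C = 48.3100 * 1.00000000 * 0.51919031 - 49.3800 * 0.98708414 * 0.44358801 = 3.4606

Answer: Price = 3.4606


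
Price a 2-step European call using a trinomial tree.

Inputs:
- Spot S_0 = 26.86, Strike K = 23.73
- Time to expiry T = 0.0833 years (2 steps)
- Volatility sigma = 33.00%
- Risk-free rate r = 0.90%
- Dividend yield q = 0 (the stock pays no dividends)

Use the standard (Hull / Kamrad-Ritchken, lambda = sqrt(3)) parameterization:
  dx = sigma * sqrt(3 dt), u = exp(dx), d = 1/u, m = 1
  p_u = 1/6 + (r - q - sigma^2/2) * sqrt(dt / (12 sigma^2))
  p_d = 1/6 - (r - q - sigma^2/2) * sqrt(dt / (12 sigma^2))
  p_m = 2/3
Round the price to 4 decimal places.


Answer: Price = V(0,0) = 3.2228

Derivation:
dt = T/N = 0.041650; dx = sigma*sqrt(3*dt) = 0.116649
u = exp(dx) = 1.123725; d = 1/u = 0.889897
p_u = 0.158553, p_m = 0.666667, p_d = 0.174781
Discount per step: exp(-r*dt) = 0.999625
Stock lattice S(k, j) with j the centered position index:
  k=0: S(0,+0) = 26.8600
  k=1: S(1,-1) = 23.9026; S(1,+0) = 26.8600; S(1,+1) = 30.1833
  k=2: S(2,-2) = 21.2709; S(2,-1) = 23.9026; S(2,+0) = 26.8600; S(2,+1) = 30.1833; S(2,+2) = 33.9177
Terminal payoffs V(N, j) = max(S_T - K, 0):
  V(2,-2) = 0.000000; V(2,-1) = 0.172640; V(2,+0) = 3.130000; V(2,+1) = 6.453260; V(2,+2) = 10.187692
Backward induction: V(k, j) = exp(-r*dt) * [p_u * V(k+1, j+1) + p_m * V(k+1, j) + p_d * V(k+1, j-1)]
  V(1,-1) = exp(-r*dt) * [p_u*3.130000 + p_m*0.172640 + p_d*0.000000] = 0.611134
  V(1,+0) = exp(-r*dt) * [p_u*6.453260 + p_m*3.130000 + p_d*0.172640] = 3.138845
  V(1,+1) = exp(-r*dt) * [p_u*10.187692 + p_m*6.453260 + p_d*3.130000] = 6.462100
  V(0,+0) = exp(-r*dt) * [p_u*6.462100 + p_m*3.138845 + p_d*0.611134] = 3.222753
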